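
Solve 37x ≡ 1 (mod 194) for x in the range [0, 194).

21

gcd(194, 37) = 1.
By Bézout, 37×(21) + 194×(-4) = 1.
So 37×21 ≡ 1 (mod 194), and 21 mod 194 = 21.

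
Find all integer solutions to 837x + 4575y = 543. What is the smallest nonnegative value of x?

1389

gcd(4575, 837):
  4575 = 5×837 + 390
  837 = 2×390 + 57
  390 = 6×57 + 48
  57 = 1×48 + 9
  48 = 5×9 + 3
  9 = 3×3
so gcd(4575, 837) = 3.
3 divides 543, so solutions exist.
Back-substitute for Bézout coefficients:
  3 = 48 - 5×9
  ... = 837×(-481) + 4575×(88)
Scale by 543/3 = 181: (x₀, y₀) = (-87061, 15928).
General solution: x = -87061 + 1525t, y = 15928 - 279t for integer t.
x ≥ 0: smallest is -87061 mod 1525 = 1389 (at t = 58), with y = -254.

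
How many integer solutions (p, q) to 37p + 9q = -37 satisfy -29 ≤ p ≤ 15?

5

gcd(37, 9) = 1.
By Bézout, 37×(1) + 9×(-4) = 1.
Particular solution: (8, -37).
General solution: p = 8 + 9t, q = -37 - 37t for integer t.
-29 ≤ 8 + 9t ≤ 15 gives t ∈ [-4, 0], which is 5 values.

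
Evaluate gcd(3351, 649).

1

gcd(3351, 649) = 1  (3351 = 5×649 + 106, 649 = 6×106 + 13, 106 = 8×13 + 2, 13 = 6×2 + 1, 2 = 2×1).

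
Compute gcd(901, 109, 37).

1

gcd(901, 109) = 1.
gcd(1, 37) = 1.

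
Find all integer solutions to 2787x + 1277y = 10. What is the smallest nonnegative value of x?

gcd(2787, 1277):
  2787 = 2×1277 + 233
  1277 = 5×233 + 112
  233 = 2×112 + 9
  112 = 12×9 + 4
  9 = 2×4 + 1
  4 = 4×1
so gcd(2787, 1277) = 1.
1 divides 10, so solutions exist.
Back-substitute for Bézout coefficients:
  1 = 9 - 2×4
  ... = 2787×(285) + 1277×(-622)
Scale by 10/1 = 10: (x₀, y₀) = (2850, -6220).
General solution: x = 2850 + 1277t, y = -6220 - 2787t for integer t.
x ≥ 0: smallest is 2850 mod 1277 = 296 (at t = -2), with y = -646.

296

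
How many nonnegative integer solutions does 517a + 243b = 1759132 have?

gcd(517, 243) = 1.
By Bézout, 517*(-47) + 243*(100) = 1.
One solution: (88, 7052).
General: a = 88 + 243t, b = 7052 - 517t.
a ≥ 0 ⇒ t ≥ 0; b ≥ 0 ⇒ t ≤ 13. So t ∈ [0, 13]: 14 solutions.

14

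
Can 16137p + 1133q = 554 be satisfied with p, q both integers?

no

gcd(16137, 1133) = 11  (16137 = 14×1133 + 275, 1133 = 4×275 + 33, 275 = 8×33 + 11, 33 = 3×11).
11 does not divide 554 (remainder 4), so no integer solutions.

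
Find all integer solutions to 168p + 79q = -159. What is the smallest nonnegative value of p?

gcd(168, 79) = 1.
1 divides -159, so solutions exist.
By Bézout, 168*(8) + 79*(-17) = 1.
Scale by -159/1 = -159: (p₀, q₀) = (-1272, 2703).
General solution: p = -1272 + 79t, q = 2703 - 168t for integer t.
p ≥ 0: smallest is -1272 mod 79 = 71 (at t = 17), with q = -153.

71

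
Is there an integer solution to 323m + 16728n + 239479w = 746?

gcd(16728, 323) = 17  (16728 = 51*323 + 255, 323 = 1*255 + 68, 255 = 3*68 + 51, 68 = 1*51 + 17, 51 = 3*17).
gcd(17, 239479) = 17.
17 does not divide 746 (remainder 15), so no integer solutions.

no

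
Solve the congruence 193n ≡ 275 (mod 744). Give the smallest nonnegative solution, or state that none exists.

491

gcd(744, 193) = 1.
1 divides 275, so solutions exist.
By Bézout, 193×(-239) + 744×(62) = 1.
So 193×(-239) ≡ 1 (mod 744); multiply by 275: n ≡ -65725 (mod 744).
Smallest nonnegative: n = -65725 mod 744 = 491.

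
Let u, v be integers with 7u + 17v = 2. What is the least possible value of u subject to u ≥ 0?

gcd(17, 7) = 1.
1 divides 2, so solutions exist.
By Bézout, 7·(5) + 17·(-2) = 1.
Scale by 2/1 = 2: (u₀, v₀) = (10, -4).
General solution: u = 10 + 17t, v = -4 - 7t for integer t.
u ≥ 0: smallest is 10 mod 17 = 10 (at t = 0), with v = -4.

10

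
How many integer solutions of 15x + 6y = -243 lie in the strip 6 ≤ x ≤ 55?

25

gcd(15, 6):
  15 = 2×6 + 3
  6 = 2×3
so gcd(15, 6) = 3.
Back-substitute for Bézout coefficients:
  3 = 15 - 2×6
  ... = 15×(1) + 6×(-2)
Scale by -81: particular solution (-81, 162); reduce x mod 2: (1, -43).
General solution: x = 1 + 2t, y = -43 - 5t for integer t.
6 ≤ 1 + 2t ≤ 55 gives t ∈ [3, 27], which is 25 values.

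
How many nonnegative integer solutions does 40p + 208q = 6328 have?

gcd(208, 40):
  208 = 5·40 + 8
  40 = 5·8
so gcd(208, 40) = 8.
Back-substitute for Bézout coefficients:
  8 = 208 - 5·40
  ... = 40·(-5) + 208·(1)
Scale by 791: one solution is (-3955, 791). Reduce p mod 26: (23, 26).
General: p = 23 + 26t, q = 26 - 5t.
p ≥ 0 ⇒ t ≥ 0; q ≥ 0 ⇒ t ≤ 5. So t ∈ [0, 5]: 6 solutions.

6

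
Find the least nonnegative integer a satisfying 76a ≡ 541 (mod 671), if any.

581

gcd(671, 76) = 1.
1 divides 541, so solutions exist.
By Bézout, 76×(-309) + 671×(35) = 1.
So 76×(-309) ≡ 1 (mod 671); multiply by 541: a ≡ -167169 (mod 671).
Smallest nonnegative: a = -167169 mod 671 = 581.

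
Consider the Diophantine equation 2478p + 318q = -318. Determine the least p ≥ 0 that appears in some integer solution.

gcd(2478, 318) = 6.
6 divides -318, so solutions exist.
By Bézout, 2478×(24) + 318×(-187) = 6.
Scale by -318/6 = -53: (p₀, q₀) = (-1272, 9911).
General solution: p = -1272 + 53t, q = 9911 - 413t for integer t.
p ≥ 0: smallest is -1272 mod 53 = 0 (at t = 24), with q = -1.

0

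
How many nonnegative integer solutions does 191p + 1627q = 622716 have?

2

gcd(1627, 191):
  1627 = 8*191 + 99
  191 = 1*99 + 92
  99 = 1*92 + 7
  92 = 13*7 + 1
  7 = 7*1
so gcd(1627, 191) = 1.
Back-substitute for Bézout coefficients:
  1 = 92 - 13*7
  ... = 191*(230) + 1627*(-27)
Scale by 622716: one solution is (143224680, -16813332). Reduce p mod 1627: (1497, 207).
General: p = 1497 + 1627t, q = 207 - 191t.
p ≥ 0 ⇒ t ≥ 0; q ≥ 0 ⇒ t ≤ 1. So t ∈ [0, 1]: 2 solutions.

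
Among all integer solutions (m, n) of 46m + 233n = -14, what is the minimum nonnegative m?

gcd(233, 46) = 1  (233 = 5×46 + 3, 46 = 15×3 + 1, 3 = 3×1).
1 divides -14, so solutions exist.
Back-substituting, 46×(76) + 233×(-15) = 1.
Scale by -14/1 = -14: (m₀, n₀) = (-1064, 210).
General solution: m = -1064 + 233t, n = 210 - 46t for integer t.
m ≥ 0: smallest is -1064 mod 233 = 101 (at t = 5), with n = -20.

101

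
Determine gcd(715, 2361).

1

gcd(2361, 715):
  2361 = 3×715 + 216
  715 = 3×216 + 67
  216 = 3×67 + 15
  67 = 4×15 + 7
  15 = 2×7 + 1
  7 = 7×1
so gcd(2361, 715) = 1.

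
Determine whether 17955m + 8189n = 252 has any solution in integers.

gcd(17955, 8189):
  17955 = 2*8189 + 1577
  8189 = 5*1577 + 304
  1577 = 5*304 + 57
  304 = 5*57 + 19
  57 = 3*19
so gcd(17955, 8189) = 19.
19 does not divide 252 (remainder 5), so no integer solutions.

no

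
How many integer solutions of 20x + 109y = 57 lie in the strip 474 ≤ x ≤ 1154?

gcd(109, 20):
  109 = 5*20 + 9
  20 = 2*9 + 2
  9 = 4*2 + 1
  2 = 2*1
so gcd(109, 20) = 1.
Back-substitute for Bézout coefficients:
  1 = 9 - 4*2
  ... = 20*(-49) + 109*(9)
Scale by 57: particular solution (-2793, 513); reduce x mod 109: (41, -7).
General solution: x = 41 + 109t, y = -7 - 20t for integer t.
474 ≤ 41 + 109t ≤ 1154 gives t ∈ [4, 10], which is 7 values.

7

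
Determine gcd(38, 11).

1

gcd(38, 11):
  38 = 3*11 + 5
  11 = 2*5 + 1
  5 = 5*1
so gcd(38, 11) = 1.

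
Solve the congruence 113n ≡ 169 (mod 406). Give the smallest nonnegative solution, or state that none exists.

gcd(406, 113) = 1  (406 = 3*113 + 67, 113 = 1*67 + 46, 67 = 1*46 + 21, 46 = 2*21 + 4, 21 = 5*4 + 1, 4 = 4*1).
1 divides 169, so solutions exist.
Back-substituting, 113*(-97) + 406*(27) = 1.
So 113*(-97) ≡ 1 (mod 406); multiply by 169: n ≡ -16393 (mod 406).
Smallest nonnegative: n = -16393 mod 406 = 253.

253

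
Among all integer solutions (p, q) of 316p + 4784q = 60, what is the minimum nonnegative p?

gcd(4784, 316) = 4.
4 divides 60, so solutions exist.
By Bézout, 316·(-545) + 4784·(36) = 4.
Scale by 60/4 = 15: (p₀, q₀) = (-8175, 540).
General solution: p = -8175 + 1196t, q = 540 - 79t for integer t.
p ≥ 0: smallest is -8175 mod 1196 = 197 (at t = 7), with q = -13.

197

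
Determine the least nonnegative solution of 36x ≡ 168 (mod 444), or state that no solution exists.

gcd(444, 36) = 12  (444 = 12×36 + 12, 36 = 3×12).
12 divides 168, so solutions exist.
Back-substituting, 36×(-12) + 444×(1) = 12.
So 36×(-12) ≡ 12 (mod 444); multiply by 14: x ≡ -168 (mod 37).
Smallest nonnegative: x = -168 mod 37 = 17.

17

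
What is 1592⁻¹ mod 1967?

gcd(1967, 1592) = 1.
By Bézout, 1592*(278) + 1967*(-225) = 1.
So 1592*278 ≡ 1 (mod 1967), and 278 mod 1967 = 278.

278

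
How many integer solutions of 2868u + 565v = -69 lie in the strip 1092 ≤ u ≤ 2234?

gcd(2868, 565):
  2868 = 5×565 + 43
  565 = 13×43 + 6
  43 = 7×6 + 1
  6 = 6×1
so gcd(2868, 565) = 1.
Back-substitute for Bézout coefficients:
  1 = 43 - 7×6
  ... = 2868×(92) + 565×(-467)
Scale by -69: particular solution (-6348, 32223); reduce u mod 565: (432, -2193).
General solution: u = 432 + 565t, v = -2193 - 2868t for integer t.
1092 ≤ 432 + 565t ≤ 2234 gives t ∈ [2, 3], which is 2 values.

2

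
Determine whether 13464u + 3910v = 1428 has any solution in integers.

gcd(13464, 3910) = 34  (13464 = 3·3910 + 1734, 3910 = 2·1734 + 442, 1734 = 3·442 + 408, 442 = 1·408 + 34, 408 = 12·34).
34 divides 1428, so integer solutions exist.

yes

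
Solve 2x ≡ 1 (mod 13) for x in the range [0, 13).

7

gcd(13, 2):
  13 = 6*2 + 1
  2 = 2*1
so gcd(13, 2) = 1.
Back-substitute for Bézout coefficients:
  1 = 13 - 6*2
  ... = 2*(-6) + 13*(1)
So 2*-6 ≡ 1 (mod 13), and -6 mod 13 = 7.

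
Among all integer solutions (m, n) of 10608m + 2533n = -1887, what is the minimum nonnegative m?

gcd(10608, 2533) = 17  (10608 = 4·2533 + 476, 2533 = 5·476 + 153, 476 = 3·153 + 17, 153 = 9·17).
17 divides -1887, so solutions exist.
Back-substituting, 10608·(16) + 2533·(-67) = 17.
Scale by -1887/17 = -111: (m₀, n₀) = (-1776, 7437).
General solution: m = -1776 + 149t, n = 7437 - 624t for integer t.
m ≥ 0: smallest is -1776 mod 149 = 12 (at t = 12), with n = -51.

12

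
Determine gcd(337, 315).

1

gcd(337, 315):
  337 = 1*315 + 22
  315 = 14*22 + 7
  22 = 3*7 + 1
  7 = 7*1
so gcd(337, 315) = 1.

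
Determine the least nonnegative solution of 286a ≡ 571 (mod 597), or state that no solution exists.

gcd(597, 286):
  597 = 2·286 + 25
  286 = 11·25 + 11
  25 = 2·11 + 3
  11 = 3·3 + 2
  3 = 1·2 + 1
  2 = 2·1
so gcd(597, 286) = 1.
1 divides 571, so solutions exist.
Back-substitute for Bézout coefficients:
  1 = 3 - 1·2
  ... = 286·(-215) + 597·(103)
So 286·(-215) ≡ 1 (mod 597); multiply by 571: a ≡ -122765 (mod 597).
Smallest nonnegative: a = -122765 mod 597 = 217.

217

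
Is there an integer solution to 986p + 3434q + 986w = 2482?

yes

gcd(3434, 986) = 34  (3434 = 3*986 + 476, 986 = 2*476 + 34, 476 = 14*34).
gcd(34, 986) = 34.
34 divides 2482, so integer solutions exist.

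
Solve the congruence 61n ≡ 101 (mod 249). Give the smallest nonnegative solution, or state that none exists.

218

gcd(249, 61):
  249 = 4*61 + 5
  61 = 12*5 + 1
  5 = 5*1
so gcd(249, 61) = 1.
1 divides 101, so solutions exist.
Back-substitute for Bézout coefficients:
  1 = 61 - 12*5
  ... = 61*(49) + 249*(-12)
So 61*(49) ≡ 1 (mod 249); multiply by 101: n ≡ 4949 (mod 249).
Smallest nonnegative: n = 4949 mod 249 = 218.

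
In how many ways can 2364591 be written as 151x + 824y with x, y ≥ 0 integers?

19

gcd(824, 151) = 1  (824 = 5×151 + 69, 151 = 2×69 + 13, 69 = 5×13 + 4, 13 = 3×4 + 1, 4 = 4×1).
Back-substituting, 151×(191) + 824×(-35) = 1.
Scale by 2364591: one solution is (451636881, -82760685). Reduce x mod 824: (9, 2868).
General: x = 9 + 824t, y = 2868 - 151t.
x ≥ 0 ⇒ t ≥ 0; y ≥ 0 ⇒ t ≤ 18. So t ∈ [0, 18]: 19 solutions.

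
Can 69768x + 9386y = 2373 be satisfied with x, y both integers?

no

gcd(69768, 9386) = 38  (69768 = 7·9386 + 4066, 9386 = 2·4066 + 1254, 4066 = 3·1254 + 304, 1254 = 4·304 + 38, 304 = 8·38).
38 does not divide 2373 (remainder 17), so no integer solutions.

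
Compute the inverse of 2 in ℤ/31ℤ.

gcd(31, 2):
  31 = 15·2 + 1
  2 = 2·1
so gcd(31, 2) = 1.
Back-substitute for Bézout coefficients:
  1 = 31 - 15·2
  ... = 2·(-15) + 31·(1)
So 2·-15 ≡ 1 (mod 31), and -15 mod 31 = 16.

16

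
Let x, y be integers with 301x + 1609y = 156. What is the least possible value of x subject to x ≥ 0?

gcd(1609, 301):
  1609 = 5·301 + 104
  301 = 2·104 + 93
  104 = 1·93 + 11
  93 = 8·11 + 5
  11 = 2·5 + 1
  5 = 5·1
so gcd(1609, 301) = 1.
1 divides 156, so solutions exist.
Back-substitute for Bézout coefficients:
  1 = 11 - 2·5
  ... = 301·(-294) + 1609·(55)
Scale by 156/1 = 156: (x₀, y₀) = (-45864, 8580).
General solution: x = -45864 + 1609t, y = 8580 - 301t for integer t.
x ≥ 0: smallest is -45864 mod 1609 = 797 (at t = 29), with y = -149.

797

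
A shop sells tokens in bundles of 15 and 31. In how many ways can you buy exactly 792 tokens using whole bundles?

Need nonnegative integers with 15j + 31k = 792.
gcd(15, 31) = 1, and 15·(-2) + 31·(1) = 1.
So (j₀, k₀) = (-1584, 792); general j = -1584 + 31t, k = 792 - 15t.
j ≥ 0 ⇒ t ≥ 52; k ≥ 0 ⇒ t ≤ 52. That's 1 value of t.

1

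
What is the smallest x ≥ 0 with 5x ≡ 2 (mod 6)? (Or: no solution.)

gcd(6, 5):
  6 = 1*5 + 1
  5 = 5*1
so gcd(6, 5) = 1.
1 divides 2, so solutions exist.
Back-substitute for Bézout coefficients:
  1 = 6 - 1*5
  ... = 5*(-1) + 6*(1)
So 5*(-1) ≡ 1 (mod 6); multiply by 2: x ≡ -2 (mod 6).
Smallest nonnegative: x = -2 mod 6 = 4.

4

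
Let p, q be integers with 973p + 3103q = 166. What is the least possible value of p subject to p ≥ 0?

2392

gcd(3103, 973):
  3103 = 3×973 + 184
  973 = 5×184 + 53
  184 = 3×53 + 25
  53 = 2×25 + 3
  25 = 8×3 + 1
  3 = 3×1
so gcd(3103, 973) = 1.
1 divides 166, so solutions exist.
Back-substitute for Bézout coefficients:
  1 = 25 - 8×3
  ... = 973×(-995) + 3103×(312)
Scale by 166/1 = 166: (p₀, q₀) = (-165170, 51792).
General solution: p = -165170 + 3103t, q = 51792 - 973t for integer t.
p ≥ 0: smallest is -165170 mod 3103 = 2392 (at t = 54), with q = -750.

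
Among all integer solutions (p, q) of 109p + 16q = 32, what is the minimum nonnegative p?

0

gcd(109, 16) = 1.
1 divides 32, so solutions exist.
By Bézout, 109×(5) + 16×(-34) = 1.
Scale by 32/1 = 32: (p₀, q₀) = (160, -1088).
General solution: p = 160 + 16t, q = -1088 - 109t for integer t.
p ≥ 0: smallest is 160 mod 16 = 0 (at t = -10), with q = 2.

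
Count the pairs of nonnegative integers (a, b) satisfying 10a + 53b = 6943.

gcd(53, 10):
  53 = 5×10 + 3
  10 = 3×3 + 1
  3 = 3×1
so gcd(53, 10) = 1.
Back-substitute for Bézout coefficients:
  1 = 10 - 3×3
  ... = 10×(16) + 53×(-3)
Scale by 6943: one solution is (111088, -20829). Reduce a mod 53: (0, 131).
General: a = 0 + 53t, b = 131 - 10t.
a ≥ 0 ⇒ t ≥ 0; b ≥ 0 ⇒ t ≤ 13. So t ∈ [0, 13]: 14 solutions.

14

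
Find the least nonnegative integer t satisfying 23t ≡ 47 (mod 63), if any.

gcd(63, 23) = 1  (63 = 2×23 + 17, 23 = 1×17 + 6, 17 = 2×6 + 5, 6 = 1×5 + 1, 5 = 5×1).
1 divides 47, so solutions exist.
Back-substituting, 23×(11) + 63×(-4) = 1.
So 23×(11) ≡ 1 (mod 63); multiply by 47: t ≡ 517 (mod 63).
Smallest nonnegative: t = 517 mod 63 = 13.

13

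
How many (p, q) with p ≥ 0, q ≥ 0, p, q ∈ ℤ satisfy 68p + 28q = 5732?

12

gcd(68, 28):
  68 = 2×28 + 12
  28 = 2×12 + 4
  12 = 3×4
so gcd(68, 28) = 4.
Back-substitute for Bézout coefficients:
  4 = 28 - 2×12
  ... = 68×(-2) + 28×(5)
Scale by 1433: one solution is (-2866, 7165). Reduce p mod 7: (4, 195).
General: p = 4 + 7t, q = 195 - 17t.
p ≥ 0 ⇒ t ≥ 0; q ≥ 0 ⇒ t ≤ 11. So t ∈ [0, 11]: 12 solutions.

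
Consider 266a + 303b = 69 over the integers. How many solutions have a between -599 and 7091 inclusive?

25

gcd(303, 266) = 1.
By Bézout, 266·(131) + 303·(-115) = 1.
Particular solution: (252, -221).
General solution: a = 252 + 303t, b = -221 - 266t for integer t.
-599 ≤ 252 + 303t ≤ 7091 gives t ∈ [-2, 22], which is 25 values.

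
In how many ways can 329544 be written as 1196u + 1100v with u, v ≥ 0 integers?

1

gcd(1196, 1100) = 4.
By Bézout, 1196×(-126) + 1100×(137) = 4.
One solution: (64, 230).
General: u = 64 + 275t, v = 230 - 299t.
u ≥ 0 ⇒ t ≥ 0; v ≥ 0 ⇒ t ≤ 0. So t ∈ [0, 0]: 1 solution.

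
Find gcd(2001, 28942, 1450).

29

gcd(28942, 2001):
  28942 = 14*2001 + 928
  2001 = 2*928 + 145
  928 = 6*145 + 58
  145 = 2*58 + 29
  58 = 2*29
so gcd(28942, 2001) = 29.
gcd(29, 1450) = 29.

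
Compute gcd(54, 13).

1

gcd(54, 13):
  54 = 4·13 + 2
  13 = 6·2 + 1
  2 = 2·1
so gcd(54, 13) = 1.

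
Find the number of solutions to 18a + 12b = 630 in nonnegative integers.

18

gcd(18, 12):
  18 = 1×12 + 6
  12 = 2×6
so gcd(18, 12) = 6.
Back-substitute for Bézout coefficients:
  6 = 18 - 1×12
  ... = 18×(1) + 12×(-1)
Scale by 105: one solution is (105, -105). Reduce a mod 2: (1, 51).
General: a = 1 + 2t, b = 51 - 3t.
a ≥ 0 ⇒ t ≥ 0; b ≥ 0 ⇒ t ≤ 17. So t ∈ [0, 17]: 18 solutions.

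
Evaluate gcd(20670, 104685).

15

gcd(104685, 20670):
  104685 = 5·20670 + 1335
  20670 = 15·1335 + 645
  1335 = 2·645 + 45
  645 = 14·45 + 15
  45 = 3·15
so gcd(104685, 20670) = 15.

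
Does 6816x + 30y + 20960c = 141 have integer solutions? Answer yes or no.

gcd(6816, 30):
  6816 = 227·30 + 6
  30 = 5·6
so gcd(6816, 30) = 6.
gcd(6, 20960) = 2.
2 does not divide 141 (remainder 1), so no integer solutions.

no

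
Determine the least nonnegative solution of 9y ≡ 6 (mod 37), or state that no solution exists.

gcd(37, 9) = 1  (37 = 4·9 + 1, 9 = 9·1).
1 divides 6, so solutions exist.
Back-substituting, 9·(-4) + 37·(1) = 1.
So 9·(-4) ≡ 1 (mod 37); multiply by 6: y ≡ -24 (mod 37).
Smallest nonnegative: y = -24 mod 37 = 13.

13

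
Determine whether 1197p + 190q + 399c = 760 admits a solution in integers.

gcd(1197, 190) = 19.
gcd(19, 399) = 19.
19 divides 760, so integer solutions exist.

yes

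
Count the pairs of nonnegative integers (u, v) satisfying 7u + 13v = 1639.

gcd(13, 7) = 1.
By Bézout, 7*(2) + 13*(-1) = 1.
One solution: (2, 125).
General: u = 2 + 13t, v = 125 - 7t.
u ≥ 0 ⇒ t ≥ 0; v ≥ 0 ⇒ t ≤ 17. So t ∈ [0, 17]: 18 solutions.

18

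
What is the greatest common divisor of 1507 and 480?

1

gcd(1507, 480) = 1  (1507 = 3·480 + 67, 480 = 7·67 + 11, 67 = 6·11 + 1, 11 = 11·1).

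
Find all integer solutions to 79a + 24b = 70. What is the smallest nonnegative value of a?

gcd(79, 24) = 1  (79 = 3×24 + 7, 24 = 3×7 + 3, 7 = 2×3 + 1, 3 = 3×1).
1 divides 70, so solutions exist.
Back-substituting, 79×(7) + 24×(-23) = 1.
Scale by 70/1 = 70: (a₀, b₀) = (490, -1610).
General solution: a = 490 + 24t, b = -1610 - 79t for integer t.
a ≥ 0: smallest is 490 mod 24 = 10 (at t = -20), with b = -30.

10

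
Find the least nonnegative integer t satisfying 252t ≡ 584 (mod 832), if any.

gcd(832, 252) = 4  (832 = 3×252 + 76, 252 = 3×76 + 24, 76 = 3×24 + 4, 24 = 6×4).
4 divides 584, so solutions exist.
Back-substituting, 252×(-33) + 832×(10) = 4.
So 252×(-33) ≡ 4 (mod 832); multiply by 146: t ≡ -4818 (mod 208).
Smallest nonnegative: t = -4818 mod 208 = 174.

174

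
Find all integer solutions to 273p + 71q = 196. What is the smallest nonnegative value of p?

8

gcd(273, 71) = 1.
1 divides 196, so solutions exist.
By Bézout, 273·(-13) + 71·(50) = 1.
Scale by 196/1 = 196: (p₀, q₀) = (-2548, 9800).
General solution: p = -2548 + 71t, q = 9800 - 273t for integer t.
p ≥ 0: smallest is -2548 mod 71 = 8 (at t = 36), with q = -28.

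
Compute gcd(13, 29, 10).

1

gcd(29, 13) = 1.
gcd(1, 10) = 1.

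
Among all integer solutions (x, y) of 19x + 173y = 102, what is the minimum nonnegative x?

gcd(173, 19) = 1.
1 divides 102, so solutions exist.
By Bézout, 19×(82) + 173×(-9) = 1.
Scale by 102/1 = 102: (x₀, y₀) = (8364, -918).
General solution: x = 8364 + 173t, y = -918 - 19t for integer t.
x ≥ 0: smallest is 8364 mod 173 = 60 (at t = -48), with y = -6.

60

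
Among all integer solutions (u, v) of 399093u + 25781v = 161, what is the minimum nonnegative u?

11620

gcd(399093, 25781) = 1  (399093 = 15*25781 + 12378, 25781 = 2*12378 + 1025, 12378 = 12*1025 + 78, 1025 = 13*78 + 11, 78 = 7*11 + 1, 11 = 11*1).
1 divides 161, so solutions exist.
Back-substituting, 399093*(2314) + 25781*(-35821) = 1.
Scale by 161/1 = 161: (u₀, v₀) = (372554, -5767181).
General solution: u = 372554 + 25781t, v = -5767181 - 399093t for integer t.
u ≥ 0: smallest is 372554 mod 25781 = 11620 (at t = -14), with v = -179879.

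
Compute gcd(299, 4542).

1

gcd(4542, 299):
  4542 = 15×299 + 57
  299 = 5×57 + 14
  57 = 4×14 + 1
  14 = 14×1
so gcd(4542, 299) = 1.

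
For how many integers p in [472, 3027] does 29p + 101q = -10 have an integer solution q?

gcd(101, 29) = 1  (101 = 3*29 + 14, 29 = 2*14 + 1, 14 = 14*1).
Back-substituting, 29*(7) + 101*(-2) = 1.
Scale by -10: particular solution (-70, 20); reduce p mod 101: (31, -9).
General solution: p = 31 + 101t, q = -9 - 29t for integer t.
472 ≤ 31 + 101t ≤ 3027 gives t ∈ [5, 29], which is 25 values.

25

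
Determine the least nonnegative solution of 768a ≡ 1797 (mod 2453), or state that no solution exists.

1890

gcd(2453, 768):
  2453 = 3·768 + 149
  768 = 5·149 + 23
  149 = 6·23 + 11
  23 = 2·11 + 1
  11 = 11·1
so gcd(2453, 768) = 1.
1 divides 1797, so solutions exist.
Back-substitute for Bézout coefficients:
  1 = 23 - 2·11
  ... = 768·(214) + 2453·(-67)
So 768·(214) ≡ 1 (mod 2453); multiply by 1797: a ≡ 384558 (mod 2453).
Smallest nonnegative: a = 384558 mod 2453 = 1890.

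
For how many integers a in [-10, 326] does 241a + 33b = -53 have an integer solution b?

10

gcd(241, 33):
  241 = 7·33 + 10
  33 = 3·10 + 3
  10 = 3·3 + 1
  3 = 3·1
so gcd(241, 33) = 1.
Back-substitute for Bézout coefficients:
  1 = 10 - 3·3
  ... = 241·(10) + 33·(-73)
Scale by -53: particular solution (-530, 3869); reduce a mod 33: (31, -228).
General solution: a = 31 + 33t, b = -228 - 241t for integer t.
-10 ≤ 31 + 33t ≤ 326 gives t ∈ [-1, 8], which is 10 values.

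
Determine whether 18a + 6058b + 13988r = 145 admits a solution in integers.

no

gcd(6058, 18) = 2  (6058 = 336×18 + 10, 18 = 1×10 + 8, 10 = 1×8 + 2, 8 = 4×2).
gcd(2, 13988) = 2.
2 does not divide 145 (remainder 1), so no integer solutions.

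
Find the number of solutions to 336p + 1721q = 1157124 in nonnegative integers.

2

gcd(1721, 336) = 1  (1721 = 5×336 + 41, 336 = 8×41 + 8, 41 = 5×8 + 1, 8 = 8×1).
Back-substituting, 336×(-210) + 1721×(41) = 1.
Scale by 1157124: one solution is (-242996040, 47442084). Reduce p mod 1721: (555, 564).
General: p = 555 + 1721t, q = 564 - 336t.
p ≥ 0 ⇒ t ≥ 0; q ≥ 0 ⇒ t ≤ 1. So t ∈ [0, 1]: 2 solutions.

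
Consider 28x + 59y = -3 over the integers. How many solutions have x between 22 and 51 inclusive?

0

gcd(59, 28) = 1.
By Bézout, 28×(19) + 59×(-9) = 1.
Particular solution: (2, -1).
General solution: x = 2 + 59t, y = -1 - 28t for integer t.
22 ≤ 2 + 59t ≤ 51 gives t ∈ [1, 0], which is 0 values.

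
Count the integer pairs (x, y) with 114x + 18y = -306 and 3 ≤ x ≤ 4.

gcd(114, 18) = 6.
By Bézout, 114·(1) + 18·(-6) = 6.
Particular solution: (0, -17).
General solution: x = 0 + 3t, y = -17 - 19t for integer t.
3 ≤ 0 + 3t ≤ 4 gives t ∈ [1, 1], which is 1 value.

1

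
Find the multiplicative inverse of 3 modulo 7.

gcd(7, 3) = 1  (7 = 2*3 + 1, 3 = 3*1).
Back-substituting, 3*(-2) + 7*(1) = 1.
So 3*-2 ≡ 1 (mod 7), and -2 mod 7 = 5.

5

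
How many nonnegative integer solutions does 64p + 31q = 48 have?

0

gcd(64, 31) = 1  (64 = 2×31 + 2, 31 = 15×2 + 1, 2 = 2×1).
Back-substituting, 64×(-15) + 31×(31) = 1.
Scale by 48: one solution is (-720, 1488). Reduce p mod 31: (24, -48).
General: p = 24 + 31t, q = -48 - 64t.
p ≥ 0 ⇒ t ≥ 0; q ≥ 0 ⇒ t ≤ -1. So t ∈ [0, -1]: 0 solutions.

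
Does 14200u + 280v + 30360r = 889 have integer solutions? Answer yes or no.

no

gcd(14200, 280) = 40  (14200 = 50*280 + 200, 280 = 1*200 + 80, 200 = 2*80 + 40, 80 = 2*40).
gcd(40, 30360) = 40.
40 does not divide 889 (remainder 9), so no integer solutions.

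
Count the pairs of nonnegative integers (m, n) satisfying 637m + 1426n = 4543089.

5

gcd(1426, 637):
  1426 = 2×637 + 152
  637 = 4×152 + 29
  152 = 5×29 + 7
  29 = 4×7 + 1
  7 = 7×1
so gcd(1426, 637) = 1.
Back-substitute for Bézout coefficients:
  1 = 29 - 4×7
  ... = 637×(197) + 1426×(-88)
Scale by 4543089: one solution is (894988533, -399791832). Reduce m mod 1426: (987, 2745).
General: m = 987 + 1426t, n = 2745 - 637t.
m ≥ 0 ⇒ t ≥ 0; n ≥ 0 ⇒ t ≤ 4. So t ∈ [0, 4]: 5 solutions.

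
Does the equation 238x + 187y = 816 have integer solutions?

gcd(238, 187):
  238 = 1×187 + 51
  187 = 3×51 + 34
  51 = 1×34 + 17
  34 = 2×17
so gcd(238, 187) = 17.
17 divides 816, so integer solutions exist.

yes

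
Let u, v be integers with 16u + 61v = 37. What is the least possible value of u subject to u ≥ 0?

gcd(61, 16):
  61 = 3×16 + 13
  16 = 1×13 + 3
  13 = 4×3 + 1
  3 = 3×1
so gcd(61, 16) = 1.
1 divides 37, so solutions exist.
Back-substitute for Bézout coefficients:
  1 = 13 - 4×3
  ... = 16×(-19) + 61×(5)
Scale by 37/1 = 37: (u₀, v₀) = (-703, 185).
General solution: u = -703 + 61t, v = 185 - 16t for integer t.
u ≥ 0: smallest is -703 mod 61 = 29 (at t = 12), with v = -7.

29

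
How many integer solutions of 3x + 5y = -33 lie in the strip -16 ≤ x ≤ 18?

7

gcd(5, 3):
  5 = 1·3 + 2
  3 = 1·2 + 1
  2 = 2·1
so gcd(5, 3) = 1.
Back-substitute for Bézout coefficients:
  1 = 3 - 1·2
  ... = 3·(2) + 5·(-1)
Scale by -33: particular solution (-66, 33); reduce x mod 5: (4, -9).
General solution: x = 4 + 5t, y = -9 - 3t for integer t.
-16 ≤ 4 + 5t ≤ 18 gives t ∈ [-4, 2], which is 7 values.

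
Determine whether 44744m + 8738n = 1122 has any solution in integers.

yes

gcd(44744, 8738) = 34  (44744 = 5·8738 + 1054, 8738 = 8·1054 + 306, 1054 = 3·306 + 136, 306 = 2·136 + 34, 136 = 4·34).
34 divides 1122, so integer solutions exist.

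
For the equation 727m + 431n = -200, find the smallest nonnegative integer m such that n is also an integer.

gcd(727, 431) = 1.
1 divides -200, so solutions exist.
By Bézout, 727*(83) + 431*(-140) = 1.
Scale by -200/1 = -200: (m₀, n₀) = (-16600, 28000).
General solution: m = -16600 + 431t, n = 28000 - 727t for integer t.
m ≥ 0: smallest is -16600 mod 431 = 209 (at t = 39), with n = -353.

209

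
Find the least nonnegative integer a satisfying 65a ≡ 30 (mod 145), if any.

25

gcd(145, 65) = 5  (145 = 2×65 + 15, 65 = 4×15 + 5, 15 = 3×5).
5 divides 30, so solutions exist.
Back-substituting, 65×(9) + 145×(-4) = 5.
So 65×(9) ≡ 5 (mod 145); multiply by 6: a ≡ 54 (mod 29).
Smallest nonnegative: a = 54 mod 29 = 25.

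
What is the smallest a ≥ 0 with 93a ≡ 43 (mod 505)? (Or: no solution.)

gcd(505, 93):
  505 = 5*93 + 40
  93 = 2*40 + 13
  40 = 3*13 + 1
  13 = 13*1
so gcd(505, 93) = 1.
1 divides 43, so solutions exist.
Back-substitute for Bézout coefficients:
  1 = 40 - 3*13
  ... = 93*(-38) + 505*(7)
So 93*(-38) ≡ 1 (mod 505); multiply by 43: a ≡ -1634 (mod 505).
Smallest nonnegative: a = -1634 mod 505 = 386.

386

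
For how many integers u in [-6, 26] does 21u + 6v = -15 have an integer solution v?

16

gcd(21, 6) = 3.
By Bézout, 21·(1) + 6·(-3) = 3.
Particular solution: (1, -6).
General solution: u = 1 + 2t, v = -6 - 7t for integer t.
-6 ≤ 1 + 2t ≤ 26 gives t ∈ [-3, 12], which is 16 values.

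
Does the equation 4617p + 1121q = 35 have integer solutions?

no

gcd(4617, 1121) = 19  (4617 = 4×1121 + 133, 1121 = 8×133 + 57, 133 = 2×57 + 19, 57 = 3×19).
19 does not divide 35 (remainder 16), so no integer solutions.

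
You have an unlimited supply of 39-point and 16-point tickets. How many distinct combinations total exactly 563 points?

1

Need nonnegative integers with 39j + 16k = 563.
gcd(39, 16) = 1, and 39·(7) + 16·(-17) = 1.
So (j₀, k₀) = (3941, -9571); general j = 3941 + 16t, k = -9571 - 39t.
j ≥ 0 ⇒ t ≥ -246; k ≥ 0 ⇒ t ≤ -246. That's 1 value of t.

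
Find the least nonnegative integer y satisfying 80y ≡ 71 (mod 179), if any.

115

gcd(179, 80):
  179 = 2*80 + 19
  80 = 4*19 + 4
  19 = 4*4 + 3
  4 = 1*3 + 1
  3 = 3*1
so gcd(179, 80) = 1.
1 divides 71, so solutions exist.
Back-substitute for Bézout coefficients:
  1 = 4 - 1*3
  ... = 80*(47) + 179*(-21)
So 80*(47) ≡ 1 (mod 179); multiply by 71: y ≡ 3337 (mod 179).
Smallest nonnegative: y = 3337 mod 179 = 115.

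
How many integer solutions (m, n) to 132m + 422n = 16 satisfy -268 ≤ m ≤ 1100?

gcd(422, 132):
  422 = 3·132 + 26
  132 = 5·26 + 2
  26 = 13·2
so gcd(422, 132) = 2.
Back-substitute for Bézout coefficients:
  2 = 132 - 5·26
  ... = 132·(16) + 422·(-5)
Scale by 8: particular solution (128, -40); reduce m mod 211: (128, -40).
General solution: m = 128 + 211t, n = -40 - 66t for integer t.
-268 ≤ 128 + 211t ≤ 1100 gives t ∈ [-1, 4], which is 6 values.

6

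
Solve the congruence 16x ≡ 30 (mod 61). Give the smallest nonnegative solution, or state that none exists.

40

gcd(61, 16) = 1.
1 divides 30, so solutions exist.
By Bézout, 16·(-19) + 61·(5) = 1.
So 16·(-19) ≡ 1 (mod 61); multiply by 30: x ≡ -570 (mod 61).
Smallest nonnegative: x = -570 mod 61 = 40.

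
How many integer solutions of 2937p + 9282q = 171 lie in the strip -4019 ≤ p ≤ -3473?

0

gcd(9282, 2937):
  9282 = 3·2937 + 471
  2937 = 6·471 + 111
  471 = 4·111 + 27
  111 = 4·27 + 3
  27 = 9·3
so gcd(9282, 2937) = 3.
Back-substitute for Bézout coefficients:
  3 = 111 - 4·27
  ... = 2937·(335) + 9282·(-106)
Scale by 57: particular solution (19095, -6042); reduce p mod 3094: (531, -168).
General solution: p = 531 + 3094t, q = -168 - 979t for integer t.
-4019 ≤ 531 + 3094t ≤ -3473 gives t ∈ [-1, -2], which is 0 values.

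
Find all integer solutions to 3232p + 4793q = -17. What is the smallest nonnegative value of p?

gcd(4793, 3232) = 1.
1 divides -17, so solutions exist.
By Bézout, 3232*(-915) + 4793*(617) = 1.
Scale by -17/1 = -17: (p₀, q₀) = (15555, -10489).
General solution: p = 15555 + 4793t, q = -10489 - 3232t for integer t.
p ≥ 0: smallest is 15555 mod 4793 = 1176 (at t = -3), with q = -793.

1176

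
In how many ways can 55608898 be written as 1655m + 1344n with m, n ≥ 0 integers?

gcd(1655, 1344) = 1  (1655 = 1×1344 + 311, 1344 = 4×311 + 100, 311 = 3×100 + 11, 100 = 9×11 + 1, 11 = 11×1).
Back-substituting, 1655×(-121) + 1344×(149) = 1.
Scale by 55608898: one solution is (-6728676658, 8285725802). Reduce m mod 1344: (206, 41122).
General: m = 206 + 1344t, n = 41122 - 1655t.
m ≥ 0 ⇒ t ≥ 0; n ≥ 0 ⇒ t ≤ 24. So t ∈ [0, 24]: 25 solutions.

25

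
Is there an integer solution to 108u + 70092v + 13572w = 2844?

yes

gcd(70092, 108) = 108  (70092 = 649·108).
gcd(108, 13572) = 36.
36 divides 2844, so integer solutions exist.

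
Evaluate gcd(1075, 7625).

gcd(7625, 1075) = 25  (7625 = 7·1075 + 100, 1075 = 10·100 + 75, 100 = 1·75 + 25, 75 = 3·25).

25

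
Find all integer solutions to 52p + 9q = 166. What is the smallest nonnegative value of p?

7

gcd(52, 9):
  52 = 5*9 + 7
  9 = 1*7 + 2
  7 = 3*2 + 1
  2 = 2*1
so gcd(52, 9) = 1.
1 divides 166, so solutions exist.
Back-substitute for Bézout coefficients:
  1 = 7 - 3*2
  ... = 52*(4) + 9*(-23)
Scale by 166/1 = 166: (p₀, q₀) = (664, -3818).
General solution: p = 664 + 9t, q = -3818 - 52t for integer t.
p ≥ 0: smallest is 664 mod 9 = 7 (at t = -73), with q = -22.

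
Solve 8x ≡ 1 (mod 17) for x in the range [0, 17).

gcd(17, 8) = 1.
By Bézout, 8·(-2) + 17·(1) = 1.
So 8·-2 ≡ 1 (mod 17), and -2 mod 17 = 15.

15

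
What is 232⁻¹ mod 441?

gcd(441, 232) = 1  (441 = 1*232 + 209, 232 = 1*209 + 23, 209 = 9*23 + 2, 23 = 11*2 + 1, 2 = 2*1).
Back-substituting, 232*(211) + 441*(-111) = 1.
So 232*211 ≡ 1 (mod 441), and 211 mod 441 = 211.

211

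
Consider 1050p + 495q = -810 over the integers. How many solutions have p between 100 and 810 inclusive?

22

gcd(1050, 495):
  1050 = 2×495 + 60
  495 = 8×60 + 15
  60 = 4×15
so gcd(1050, 495) = 15.
Back-substitute for Bézout coefficients:
  15 = 495 - 8×60
  ... = 1050×(-8) + 495×(17)
Scale by -54: particular solution (432, -918); reduce p mod 33: (3, -8).
General solution: p = 3 + 33t, q = -8 - 70t for integer t.
100 ≤ 3 + 33t ≤ 810 gives t ∈ [3, 24], which is 22 values.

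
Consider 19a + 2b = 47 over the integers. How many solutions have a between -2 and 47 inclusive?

25

gcd(19, 2) = 1.
By Bézout, 19*(1) + 2*(-9) = 1.
Particular solution: (1, 14).
General solution: a = 1 + 2t, b = 14 - 19t for integer t.
-2 ≤ 1 + 2t ≤ 47 gives t ∈ [-1, 23], which is 25 values.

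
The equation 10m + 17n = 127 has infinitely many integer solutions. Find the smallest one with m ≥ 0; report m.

gcd(17, 10):
  17 = 1×10 + 7
  10 = 1×7 + 3
  7 = 2×3 + 1
  3 = 3×1
so gcd(17, 10) = 1.
1 divides 127, so solutions exist.
Back-substitute for Bézout coefficients:
  1 = 7 - 2×3
  ... = 10×(-5) + 17×(3)
Scale by 127/1 = 127: (m₀, n₀) = (-635, 381).
General solution: m = -635 + 17t, n = 381 - 10t for integer t.
m ≥ 0: smallest is -635 mod 17 = 11 (at t = 38), with n = 1.

11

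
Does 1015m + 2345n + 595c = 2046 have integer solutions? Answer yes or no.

gcd(2345, 1015) = 35  (2345 = 2·1015 + 315, 1015 = 3·315 + 70, 315 = 4·70 + 35, 70 = 2·35).
gcd(35, 595) = 35.
35 does not divide 2046 (remainder 16), so no integer solutions.

no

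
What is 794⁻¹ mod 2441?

1448

gcd(2441, 794):
  2441 = 3*794 + 59
  794 = 13*59 + 27
  59 = 2*27 + 5
  27 = 5*5 + 2
  5 = 2*2 + 1
  2 = 2*1
so gcd(2441, 794) = 1.
Back-substitute for Bézout coefficients:
  1 = 5 - 2*2
  ... = 794*(-993) + 2441*(323)
So 794*-993 ≡ 1 (mod 2441), and -993 mod 2441 = 1448.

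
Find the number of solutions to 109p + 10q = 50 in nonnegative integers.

1

gcd(109, 10) = 1.
By Bézout, 109*(-1) + 10*(11) = 1.
One solution: (0, 5).
General: p = 0 + 10t, q = 5 - 109t.
p ≥ 0 ⇒ t ≥ 0; q ≥ 0 ⇒ t ≤ 0. So t ∈ [0, 0]: 1 solution.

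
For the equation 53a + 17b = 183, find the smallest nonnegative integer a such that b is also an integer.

15

gcd(53, 17):
  53 = 3*17 + 2
  17 = 8*2 + 1
  2 = 2*1
so gcd(53, 17) = 1.
1 divides 183, so solutions exist.
Back-substitute for Bézout coefficients:
  1 = 17 - 8*2
  ... = 53*(-8) + 17*(25)
Scale by 183/1 = 183: (a₀, b₀) = (-1464, 4575).
General solution: a = -1464 + 17t, b = 4575 - 53t for integer t.
a ≥ 0: smallest is -1464 mod 17 = 15 (at t = 87), with b = -36.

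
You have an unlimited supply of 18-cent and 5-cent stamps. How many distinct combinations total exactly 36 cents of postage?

Need nonnegative integers with 18j + 5k = 36.
gcd(18, 5) = 1, and 18·(2) + 5·(-7) = 1.
So (j₀, k₀) = (72, -252); general j = 72 + 5t, k = -252 - 18t.
j ≥ 0 ⇒ t ≥ -14; k ≥ 0 ⇒ t ≤ -14. That's 1 value of t.

1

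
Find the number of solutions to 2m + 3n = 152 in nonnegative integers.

26

gcd(3, 2):
  3 = 1·2 + 1
  2 = 2·1
so gcd(3, 2) = 1.
Back-substitute for Bézout coefficients:
  1 = 3 - 1·2
  ... = 2·(-1) + 3·(1)
Scale by 152: one solution is (-152, 152). Reduce m mod 3: (1, 50).
General: m = 1 + 3t, n = 50 - 2t.
m ≥ 0 ⇒ t ≥ 0; n ≥ 0 ⇒ t ≤ 25. So t ∈ [0, 25]: 26 solutions.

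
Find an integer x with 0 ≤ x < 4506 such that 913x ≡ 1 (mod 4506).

3055

gcd(4506, 913) = 1  (4506 = 4*913 + 854, 913 = 1*854 + 59, 854 = 14*59 + 28, 59 = 2*28 + 3, 28 = 9*3 + 1, 3 = 3*1).
Back-substituting, 913*(-1451) + 4506*(294) = 1.
So 913*-1451 ≡ 1 (mod 4506), and -1451 mod 4506 = 3055.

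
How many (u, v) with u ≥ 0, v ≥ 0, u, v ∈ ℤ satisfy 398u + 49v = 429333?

22

gcd(398, 49) = 1.
By Bézout, 398·(-8) + 49·(65) = 1.
One solution: (40, 8437).
General: u = 40 + 49t, v = 8437 - 398t.
u ≥ 0 ⇒ t ≥ 0; v ≥ 0 ⇒ t ≤ 21. So t ∈ [0, 21]: 22 solutions.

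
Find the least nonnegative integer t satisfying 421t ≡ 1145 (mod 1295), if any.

95

gcd(1295, 421) = 1  (1295 = 3·421 + 32, 421 = 13·32 + 5, 32 = 6·5 + 2, 5 = 2·2 + 1, 2 = 2·1).
1 divides 1145, so solutions exist.
Back-substituting, 421·(526) + 1295·(-171) = 1.
So 421·(526) ≡ 1 (mod 1295); multiply by 1145: t ≡ 602270 (mod 1295).
Smallest nonnegative: t = 602270 mod 1295 = 95.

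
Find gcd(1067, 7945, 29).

gcd(7945, 1067) = 1.
gcd(1, 29) = 1.

1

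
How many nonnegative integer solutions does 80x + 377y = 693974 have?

23

gcd(377, 80) = 1.
By Bézout, 80×(33) + 377×(-7) = 1.
One solution: (277, 1782).
General: x = 277 + 377t, y = 1782 - 80t.
x ≥ 0 ⇒ t ≥ 0; y ≥ 0 ⇒ t ≤ 22. So t ∈ [0, 22]: 23 solutions.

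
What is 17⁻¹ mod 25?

3

gcd(25, 17):
  25 = 1×17 + 8
  17 = 2×8 + 1
  8 = 8×1
so gcd(25, 17) = 1.
Back-substitute for Bézout coefficients:
  1 = 17 - 2×8
  ... = 17×(3) + 25×(-2)
So 17×3 ≡ 1 (mod 25), and 3 mod 25 = 3.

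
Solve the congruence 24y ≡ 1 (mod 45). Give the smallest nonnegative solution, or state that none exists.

no solution

gcd(45, 24) = 3  (45 = 1·24 + 21, 24 = 1·21 + 3, 21 = 7·3).
3 does not divide 1, so the congruence has no solution.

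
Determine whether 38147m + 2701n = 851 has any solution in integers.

yes

gcd(38147, 2701) = 37  (38147 = 14×2701 + 333, 2701 = 8×333 + 37, 333 = 9×37).
37 divides 851, so integer solutions exist.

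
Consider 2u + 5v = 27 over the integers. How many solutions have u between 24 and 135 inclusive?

gcd(5, 2) = 1.
By Bézout, 2*(-2) + 5*(1) = 1.
Particular solution: (1, 5).
General solution: u = 1 + 5t, v = 5 - 2t for integer t.
24 ≤ 1 + 5t ≤ 135 gives t ∈ [5, 26], which is 22 values.

22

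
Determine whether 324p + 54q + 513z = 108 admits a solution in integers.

gcd(324, 54) = 54  (324 = 6·54).
gcd(54, 513) = 27.
27 divides 108, so integer solutions exist.

yes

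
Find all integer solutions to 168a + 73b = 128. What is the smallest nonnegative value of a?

39

gcd(168, 73):
  168 = 2*73 + 22
  73 = 3*22 + 7
  22 = 3*7 + 1
  7 = 7*1
so gcd(168, 73) = 1.
1 divides 128, so solutions exist.
Back-substitute for Bézout coefficients:
  1 = 22 - 3*7
  ... = 168*(10) + 73*(-23)
Scale by 128/1 = 128: (a₀, b₀) = (1280, -2944).
General solution: a = 1280 + 73t, b = -2944 - 168t for integer t.
a ≥ 0: smallest is 1280 mod 73 = 39 (at t = -17), with b = -88.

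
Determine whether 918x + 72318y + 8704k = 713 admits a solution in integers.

gcd(72318, 918) = 102  (72318 = 78·918 + 714, 918 = 1·714 + 204, 714 = 3·204 + 102, 204 = 2·102).
gcd(102, 8704) = 34.
34 does not divide 713 (remainder 33), so no integer solutions.

no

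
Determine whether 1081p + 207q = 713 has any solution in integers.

gcd(1081, 207) = 23  (1081 = 5·207 + 46, 207 = 4·46 + 23, 46 = 2·23).
23 divides 713, so integer solutions exist.

yes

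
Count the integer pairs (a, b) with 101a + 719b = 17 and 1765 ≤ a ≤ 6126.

gcd(719, 101) = 1  (719 = 7×101 + 12, 101 = 8×12 + 5, 12 = 2×5 + 2, 5 = 2×2 + 1, 2 = 2×1).
Back-substituting, 101×(299) + 719×(-42) = 1.
Scale by 17: particular solution (5083, -714); reduce a mod 719: (50, -7).
General solution: a = 50 + 719t, b = -7 - 101t for integer t.
1765 ≤ 50 + 719t ≤ 6126 gives t ∈ [3, 8], which is 6 values.

6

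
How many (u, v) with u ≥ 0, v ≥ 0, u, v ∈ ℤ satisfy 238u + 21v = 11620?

16

gcd(238, 21) = 7.
By Bézout, 238·(1) + 21·(-11) = 7.
One solution: (1, 542).
General: u = 1 + 3t, v = 542 - 34t.
u ≥ 0 ⇒ t ≥ 0; v ≥ 0 ⇒ t ≤ 15. So t ∈ [0, 15]: 16 solutions.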